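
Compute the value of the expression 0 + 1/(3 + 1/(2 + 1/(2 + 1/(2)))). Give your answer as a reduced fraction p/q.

Start with 2.
2 + 1/(2/1) = 2 + 1/2 = 5/2
2 + 1/(5/2) = 2 + 2/5 = 12/5
3 + 1/(12/5) = 3 + 5/12 = 41/12
0 + 1/(41/12) = 0 + 12/41 = 12/41

12/41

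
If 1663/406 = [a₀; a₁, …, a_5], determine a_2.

2

1663 = 4·406 + 39, so a_0 = 4
406 = 10·39 + 16, so a_1 = 10
39 = 2·16 + 7, so a_2 = 2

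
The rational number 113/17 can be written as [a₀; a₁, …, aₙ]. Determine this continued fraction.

[6; 1, 1, 1, 5]

113 ÷ 17 → quotient 6, remainder 11
17 ÷ 11 → quotient 1, remainder 6
11 ÷ 6 → quotient 1, remainder 5
6 ÷ 5 → quotient 1, remainder 1
5 ÷ 1 → quotient 5, remainder 0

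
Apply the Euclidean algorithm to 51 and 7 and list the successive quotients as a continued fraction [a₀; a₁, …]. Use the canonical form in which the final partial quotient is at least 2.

[7; 3, 2]

⌊51/7⌋ = 7, remainder 2
⌊7/2⌋ = 3, remainder 1
⌊2/1⌋ = 2, remainder 0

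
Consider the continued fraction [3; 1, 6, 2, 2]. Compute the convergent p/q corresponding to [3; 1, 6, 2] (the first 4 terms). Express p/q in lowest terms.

Work from the innermost term outward:
Start with 2.
6 + 1/(2/1) = 6 + 1/2 = 13/2
1 + 1/(13/2) = 1 + 2/13 = 15/13
3 + 1/(15/13) = 3 + 13/15 = 58/15

58/15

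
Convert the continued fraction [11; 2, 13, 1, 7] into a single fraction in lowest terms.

Work from the innermost term outward:
Start with 7.
1 + 1/(7/1) = 1 + 1/7 = 8/7
13 + 1/(8/7) = 13 + 7/8 = 111/8
2 + 1/(111/8) = 2 + 8/111 = 230/111
11 + 1/(230/111) = 11 + 111/230 = 2641/230

2641/230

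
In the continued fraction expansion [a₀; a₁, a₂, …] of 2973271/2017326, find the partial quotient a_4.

58

Apply division with remainder until the remainder is 0:
2973271 = 1·2017326 + 955945, so a_0 = 1
2017326 = 2·955945 + 105436, so a_1 = 2
955945 = 9·105436 + 7021, so a_2 = 9
105436 = 15·7021 + 121, so a_3 = 15
7021 = 58·121 + 3, so a_4 = 58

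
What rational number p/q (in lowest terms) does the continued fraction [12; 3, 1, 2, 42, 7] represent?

40168/3273

Start with 7.
42 + 1/(7/1) = 42 + 1/7 = 295/7
2 + 1/(295/7) = 2 + 7/295 = 597/295
1 + 1/(597/295) = 1 + 295/597 = 892/597
3 + 1/(892/597) = 3 + 597/892 = 3273/892
12 + 1/(3273/892) = 12 + 892/3273 = 40168/3273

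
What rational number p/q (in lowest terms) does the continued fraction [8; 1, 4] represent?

Compute successive convergents:
a_0 = 8: 8/1
a_1 = 1: 9/1
a_2 = 4: 44/5

44/5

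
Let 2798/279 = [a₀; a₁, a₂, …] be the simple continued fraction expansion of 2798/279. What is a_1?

⌊2798/279⌋ = 10, remainder 8
⌊279/8⌋ = 34, remainder 7

34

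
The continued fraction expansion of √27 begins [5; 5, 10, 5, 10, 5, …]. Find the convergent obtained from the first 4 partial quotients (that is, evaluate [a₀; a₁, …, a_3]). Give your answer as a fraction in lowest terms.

Starting at the tail and folding back:
Start with 5.
10 + 1/(5/1) = 10 + 1/5 = 51/5
5 + 1/(51/5) = 5 + 5/51 = 260/51
5 + 1/(260/51) = 5 + 51/260 = 1351/260

1351/260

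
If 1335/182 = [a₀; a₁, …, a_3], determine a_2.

1

Run the Euclidean algorithm, recording each quotient:
1335 ÷ 182 → quotient 7, remainder 61
182 ÷ 61 → quotient 2, remainder 60
61 ÷ 60 → quotient 1, remainder 1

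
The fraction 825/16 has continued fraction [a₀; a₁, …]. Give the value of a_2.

825 = 51·16 + 9, so a_0 = 51
16 = 1·9 + 7, so a_1 = 1
9 = 1·7 + 2, so a_2 = 1

1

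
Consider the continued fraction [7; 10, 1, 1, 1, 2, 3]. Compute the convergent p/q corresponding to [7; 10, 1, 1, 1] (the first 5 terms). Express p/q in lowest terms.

Start with 1.
1 + 1/(1/1) = 1 + 1/1 = 2/1
1 + 1/(2/1) = 1 + 1/2 = 3/2
10 + 1/(3/2) = 10 + 2/3 = 32/3
7 + 1/(32/3) = 7 + 3/32 = 227/32

227/32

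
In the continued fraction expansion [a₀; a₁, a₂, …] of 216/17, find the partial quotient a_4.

Run the Euclidean algorithm, recording each quotient:
216 ÷ 17 → quotient 12, remainder 12
17 ÷ 12 → quotient 1, remainder 5
12 ÷ 5 → quotient 2, remainder 2
5 ÷ 2 → quotient 2, remainder 1
2 ÷ 1 → quotient 2, remainder 0

2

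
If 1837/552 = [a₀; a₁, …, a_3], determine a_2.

Repeatedly divide and take the remainder:
1837 = 3·552 + 181, so a_0 = 3
552 = 3·181 + 9, so a_1 = 3
181 = 20·9 + 1, so a_2 = 20

20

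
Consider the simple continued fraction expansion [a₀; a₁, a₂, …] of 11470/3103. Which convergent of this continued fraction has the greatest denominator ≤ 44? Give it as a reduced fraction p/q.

85/23

a_0 = 3: 3/1  (≤ bound)
a_1 = 1: 4/1  (≤ bound)
a_2 = 2: 11/3  (≤ bound)
a_3 = 3: 37/10  (≤ bound)
a_4 = 2: 85/23  (≤ bound)
a_5 = 2: 207/56  (> 44, stop)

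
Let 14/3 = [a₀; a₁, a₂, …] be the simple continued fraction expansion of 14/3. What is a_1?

14 ÷ 3 → quotient 4, remainder 2
3 ÷ 2 → quotient 1, remainder 1

1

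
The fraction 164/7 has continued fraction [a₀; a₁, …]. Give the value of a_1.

2

Run the Euclidean algorithm, recording each quotient:
164 = 23·7 + 3, so a_0 = 23
7 = 2·3 + 1, so a_1 = 2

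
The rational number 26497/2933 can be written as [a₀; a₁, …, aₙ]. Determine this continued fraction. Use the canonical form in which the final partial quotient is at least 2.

[9; 29, 3, 33]

26497 = 9·2933 + 100, so a_0 = 9
2933 = 29·100 + 33, so a_1 = 29
100 = 3·33 + 1, so a_2 = 3
33 = 33·1 + 0, so a_3 = 33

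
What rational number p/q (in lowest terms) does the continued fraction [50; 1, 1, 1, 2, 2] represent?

962/19

Starting at the tail and folding back:
Start with 2.
2 + 1/(2/1) = 2 + 1/2 = 5/2
1 + 1/(5/2) = 1 + 2/5 = 7/5
1 + 1/(7/5) = 1 + 5/7 = 12/7
1 + 1/(12/7) = 1 + 7/12 = 19/12
50 + 1/(19/12) = 50 + 12/19 = 962/19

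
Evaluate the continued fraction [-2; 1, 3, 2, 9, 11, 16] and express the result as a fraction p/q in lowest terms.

a_0 = -2: -2/1
a_1 = 1: -1/1
a_2 = 3: -5/4
a_3 = 2: -11/9
a_4 = 9: -104/85
a_5 = 11: -1155/944
a_6 = 16: -18584/15189

-18584/15189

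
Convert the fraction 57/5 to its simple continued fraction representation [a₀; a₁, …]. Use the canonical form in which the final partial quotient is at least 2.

Apply division with remainder until the remainder is 0:
⌊57/5⌋ = 11, remainder 2
⌊5/2⌋ = 2, remainder 1
⌊2/1⌋ = 2, remainder 0

[11; 2, 2]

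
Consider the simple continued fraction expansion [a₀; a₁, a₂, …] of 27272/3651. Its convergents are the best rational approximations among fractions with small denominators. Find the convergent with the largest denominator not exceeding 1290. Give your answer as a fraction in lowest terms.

List convergents until the denominator exceeds the bound:
a_0 = 7: 7/1  (≤ bound)
a_1 = 2: 15/2  (≤ bound)
a_2 = 7: 112/15  (≤ bound)
a_3 = 1: 127/17  (≤ bound)
a_4 = 3: 493/66  (≤ bound)
a_5 = 5: 2592/347  (≤ bound)
a_6 = 1: 3085/413  (≤ bound)
a_7 = 8: 27272/3651  (> 1290, stop)

3085/413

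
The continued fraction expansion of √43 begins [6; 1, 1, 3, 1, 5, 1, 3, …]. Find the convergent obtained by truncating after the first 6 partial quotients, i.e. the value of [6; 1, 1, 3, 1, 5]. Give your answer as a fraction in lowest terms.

Start with 5.
1 + 1/(5/1) = 1 + 1/5 = 6/5
3 + 1/(6/5) = 3 + 5/6 = 23/6
1 + 1/(23/6) = 1 + 6/23 = 29/23
1 + 1/(29/23) = 1 + 23/29 = 52/29
6 + 1/(52/29) = 6 + 29/52 = 341/52

341/52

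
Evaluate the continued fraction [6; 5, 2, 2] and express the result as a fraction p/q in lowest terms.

167/27

Work from the innermost term outward:
Start with 2.
2 + 1/(2/1) = 2 + 1/2 = 5/2
5 + 1/(5/2) = 5 + 2/5 = 27/5
6 + 1/(27/5) = 6 + 5/27 = 167/27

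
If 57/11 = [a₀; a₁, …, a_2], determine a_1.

57 = 5·11 + 2, so a_0 = 5
11 = 5·2 + 1, so a_1 = 5

5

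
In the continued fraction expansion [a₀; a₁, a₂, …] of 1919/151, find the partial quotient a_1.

⌊1919/151⌋ = 12, remainder 107
⌊151/107⌋ = 1, remainder 44

1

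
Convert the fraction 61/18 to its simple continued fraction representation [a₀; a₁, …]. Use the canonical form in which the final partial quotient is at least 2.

[3; 2, 1, 1, 3]

⌊61/18⌋ = 3, remainder 7
⌊18/7⌋ = 2, remainder 4
⌊7/4⌋ = 1, remainder 3
⌊4/3⌋ = 1, remainder 1
⌊3/1⌋ = 3, remainder 0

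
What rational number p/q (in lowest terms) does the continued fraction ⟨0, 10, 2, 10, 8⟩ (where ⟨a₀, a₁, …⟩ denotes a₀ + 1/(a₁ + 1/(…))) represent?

Compute successive convergents:
a_0 = 0: 0/1
a_1 = 10: 1/10
a_2 = 2: 2/21
a_3 = 10: 21/220
a_4 = 8: 170/1781

170/1781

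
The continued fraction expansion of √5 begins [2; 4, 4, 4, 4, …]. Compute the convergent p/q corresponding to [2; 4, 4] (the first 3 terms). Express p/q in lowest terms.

38/17

Start with 4.
4 + 1/(4/1) = 4 + 1/4 = 17/4
2 + 1/(17/4) = 2 + 4/17 = 38/17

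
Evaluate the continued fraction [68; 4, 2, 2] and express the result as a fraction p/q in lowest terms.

1501/22

Build up convergents one term at a time:
a_0 = 68: 68/1
a_1 = 4: 273/4
a_2 = 2: 614/9
a_3 = 2: 1501/22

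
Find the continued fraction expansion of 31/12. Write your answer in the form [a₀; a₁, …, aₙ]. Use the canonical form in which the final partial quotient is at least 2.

31 ÷ 12 → quotient 2, remainder 7
12 ÷ 7 → quotient 1, remainder 5
7 ÷ 5 → quotient 1, remainder 2
5 ÷ 2 → quotient 2, remainder 1
2 ÷ 1 → quotient 2, remainder 0

[2; 1, 1, 2, 2]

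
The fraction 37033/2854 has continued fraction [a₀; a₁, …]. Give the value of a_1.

1

Apply division with remainder until the remainder is 0:
37033 ÷ 2854 → quotient 12, remainder 2785
2854 ÷ 2785 → quotient 1, remainder 69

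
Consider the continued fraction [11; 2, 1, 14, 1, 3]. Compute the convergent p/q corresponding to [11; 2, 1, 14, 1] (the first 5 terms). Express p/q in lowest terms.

a_0 = 11: 11/1
a_1 = 2: 23/2
a_2 = 1: 34/3
a_3 = 14: 499/44
a_4 = 1: 533/47

533/47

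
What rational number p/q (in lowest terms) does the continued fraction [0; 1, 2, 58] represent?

117/175

a_0 = 0: 0/1
a_1 = 1: 1/1
a_2 = 2: 2/3
a_3 = 58: 117/175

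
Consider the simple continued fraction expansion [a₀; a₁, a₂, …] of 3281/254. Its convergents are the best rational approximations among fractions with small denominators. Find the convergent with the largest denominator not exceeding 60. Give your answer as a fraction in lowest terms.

List convergents until the denominator exceeds the bound:
a_0 = 12: 12/1  (≤ bound)
a_1 = 1: 13/1  (≤ bound)
a_2 = 11: 155/12  (≤ bound)
a_3 = 10: 1563/121  (> 60, stop)

155/12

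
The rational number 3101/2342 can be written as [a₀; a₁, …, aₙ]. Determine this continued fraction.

3101 ÷ 2342 → quotient 1, remainder 759
2342 ÷ 759 → quotient 3, remainder 65
759 ÷ 65 → quotient 11, remainder 44
65 ÷ 44 → quotient 1, remainder 21
44 ÷ 21 → quotient 2, remainder 2
21 ÷ 2 → quotient 10, remainder 1
2 ÷ 1 → quotient 2, remainder 0

[1; 3, 11, 1, 2, 10, 2]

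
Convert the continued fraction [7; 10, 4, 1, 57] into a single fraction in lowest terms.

20925/2948

Work from the innermost term outward:
Start with 57.
1 + 1/(57/1) = 1 + 1/57 = 58/57
4 + 1/(58/57) = 4 + 57/58 = 289/58
10 + 1/(289/58) = 10 + 58/289 = 2948/289
7 + 1/(2948/289) = 7 + 289/2948 = 20925/2948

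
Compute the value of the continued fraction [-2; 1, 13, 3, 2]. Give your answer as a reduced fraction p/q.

a_0 = -2: -2/1
a_1 = 1: -1/1
a_2 = 13: -15/14
a_3 = 3: -46/43
a_4 = 2: -107/100

-107/100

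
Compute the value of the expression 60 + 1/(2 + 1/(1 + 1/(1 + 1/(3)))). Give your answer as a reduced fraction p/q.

Build up convergents one term at a time:
a_0 = 60: 60/1
a_1 = 2: 121/2
a_2 = 1: 181/3
a_3 = 1: 302/5
a_4 = 3: 1087/18

1087/18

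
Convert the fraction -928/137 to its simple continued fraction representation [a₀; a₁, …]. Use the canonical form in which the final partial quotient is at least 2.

[-7; 4, 2, 2, 1, 1, 2]

-928 = -7·137 + 31, so a_0 = -7
137 = 4·31 + 13, so a_1 = 4
31 = 2·13 + 5, so a_2 = 2
13 = 2·5 + 3, so a_3 = 2
5 = 1·3 + 2, so a_4 = 1
3 = 1·2 + 1, so a_5 = 1
2 = 2·1 + 0, so a_6 = 2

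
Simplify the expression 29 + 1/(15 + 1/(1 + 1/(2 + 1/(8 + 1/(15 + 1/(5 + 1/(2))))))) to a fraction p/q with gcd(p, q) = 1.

1917657/65981

Starting at the tail and folding back:
Start with 2.
5 + 1/(2/1) = 5 + 1/2 = 11/2
15 + 1/(11/2) = 15 + 2/11 = 167/11
8 + 1/(167/11) = 8 + 11/167 = 1347/167
2 + 1/(1347/167) = 2 + 167/1347 = 2861/1347
1 + 1/(2861/1347) = 1 + 1347/2861 = 4208/2861
15 + 1/(4208/2861) = 15 + 2861/4208 = 65981/4208
29 + 1/(65981/4208) = 29 + 4208/65981 = 1917657/65981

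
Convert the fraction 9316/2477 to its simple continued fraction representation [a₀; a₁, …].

[3; 1, 3, 5, 2, 3, 7, 2]

9316 ÷ 2477 → quotient 3, remainder 1885
2477 ÷ 1885 → quotient 1, remainder 592
1885 ÷ 592 → quotient 3, remainder 109
592 ÷ 109 → quotient 5, remainder 47
109 ÷ 47 → quotient 2, remainder 15
47 ÷ 15 → quotient 3, remainder 2
15 ÷ 2 → quotient 7, remainder 1
2 ÷ 1 → quotient 2, remainder 0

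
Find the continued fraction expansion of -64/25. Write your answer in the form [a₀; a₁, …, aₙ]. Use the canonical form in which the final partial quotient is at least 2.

-64 ÷ 25 → quotient -3, remainder 11
25 ÷ 11 → quotient 2, remainder 3
11 ÷ 3 → quotient 3, remainder 2
3 ÷ 2 → quotient 1, remainder 1
2 ÷ 1 → quotient 2, remainder 0

[-3; 2, 3, 1, 2]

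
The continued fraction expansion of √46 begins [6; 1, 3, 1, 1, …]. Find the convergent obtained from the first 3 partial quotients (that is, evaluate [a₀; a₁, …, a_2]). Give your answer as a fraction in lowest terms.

a_0 = 6: 6/1
a_1 = 1: 7/1
a_2 = 3: 27/4

27/4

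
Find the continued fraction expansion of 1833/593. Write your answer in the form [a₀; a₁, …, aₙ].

1833 = 3·593 + 54, so a_0 = 3
593 = 10·54 + 53, so a_1 = 10
54 = 1·53 + 1, so a_2 = 1
53 = 53·1 + 0, so a_3 = 53

[3; 10, 1, 53]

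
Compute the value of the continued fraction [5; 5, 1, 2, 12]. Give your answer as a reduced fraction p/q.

1087/210

a_0 = 5: 5/1
a_1 = 5: 26/5
a_2 = 1: 31/6
a_3 = 2: 88/17
a_4 = 12: 1087/210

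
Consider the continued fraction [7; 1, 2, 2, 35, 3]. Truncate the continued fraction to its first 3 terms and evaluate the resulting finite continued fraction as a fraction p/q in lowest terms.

Starting at the tail and folding back:
Start with 2.
1 + 1/(2/1) = 1 + 1/2 = 3/2
7 + 1/(3/2) = 7 + 2/3 = 23/3

23/3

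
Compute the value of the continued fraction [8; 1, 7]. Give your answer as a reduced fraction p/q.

71/8

Start with 7.
1 + 1/(7/1) = 1 + 1/7 = 8/7
8 + 1/(8/7) = 8 + 7/8 = 71/8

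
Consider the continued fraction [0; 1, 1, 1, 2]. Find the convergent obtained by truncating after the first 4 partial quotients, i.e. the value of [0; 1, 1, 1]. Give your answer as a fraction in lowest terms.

2/3

Compute successive convergents:
a_0 = 0: 0/1
a_1 = 1: 1/1
a_2 = 1: 1/2
a_3 = 1: 2/3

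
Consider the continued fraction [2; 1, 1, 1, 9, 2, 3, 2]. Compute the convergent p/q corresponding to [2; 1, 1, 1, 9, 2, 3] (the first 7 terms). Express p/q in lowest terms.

563/212

Start with 3.
2 + 1/(3/1) = 2 + 1/3 = 7/3
9 + 1/(7/3) = 9 + 3/7 = 66/7
1 + 1/(66/7) = 1 + 7/66 = 73/66
1 + 1/(73/66) = 1 + 66/73 = 139/73
1 + 1/(139/73) = 1 + 73/139 = 212/139
2 + 1/(212/139) = 2 + 139/212 = 563/212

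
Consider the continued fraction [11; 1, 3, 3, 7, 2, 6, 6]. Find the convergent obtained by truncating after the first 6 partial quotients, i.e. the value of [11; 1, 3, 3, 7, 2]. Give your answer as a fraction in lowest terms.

2389/203

Start with 2.
7 + 1/(2/1) = 7 + 1/2 = 15/2
3 + 1/(15/2) = 3 + 2/15 = 47/15
3 + 1/(47/15) = 3 + 15/47 = 156/47
1 + 1/(156/47) = 1 + 47/156 = 203/156
11 + 1/(203/156) = 11 + 156/203 = 2389/203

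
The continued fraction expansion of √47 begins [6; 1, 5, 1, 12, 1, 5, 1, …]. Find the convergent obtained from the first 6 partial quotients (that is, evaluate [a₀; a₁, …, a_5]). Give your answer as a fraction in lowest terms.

665/97

Start with 1.
12 + 1/(1/1) = 12 + 1/1 = 13/1
1 + 1/(13/1) = 1 + 1/13 = 14/13
5 + 1/(14/13) = 5 + 13/14 = 83/14
1 + 1/(83/14) = 1 + 14/83 = 97/83
6 + 1/(97/83) = 6 + 83/97 = 665/97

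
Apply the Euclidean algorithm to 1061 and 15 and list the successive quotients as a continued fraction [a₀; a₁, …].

Repeatedly divide and take the remainder:
1061 ÷ 15 → quotient 70, remainder 11
15 ÷ 11 → quotient 1, remainder 4
11 ÷ 4 → quotient 2, remainder 3
4 ÷ 3 → quotient 1, remainder 1
3 ÷ 1 → quotient 3, remainder 0

[70; 1, 2, 1, 3]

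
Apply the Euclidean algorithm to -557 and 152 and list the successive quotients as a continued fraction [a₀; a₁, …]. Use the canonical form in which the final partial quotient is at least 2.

[-4; 2, 1, 50]

⌊-557/152⌋ = -4, remainder 51
⌊152/51⌋ = 2, remainder 50
⌊51/50⌋ = 1, remainder 1
⌊50/1⌋ = 50, remainder 0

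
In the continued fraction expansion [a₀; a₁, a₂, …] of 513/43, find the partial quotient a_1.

Apply division with remainder until the remainder is 0:
⌊513/43⌋ = 11, remainder 40
⌊43/40⌋ = 1, remainder 3

1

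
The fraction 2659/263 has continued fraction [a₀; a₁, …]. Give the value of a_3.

⌊2659/263⌋ = 10, remainder 29
⌊263/29⌋ = 9, remainder 2
⌊29/2⌋ = 14, remainder 1
⌊2/1⌋ = 2, remainder 0

2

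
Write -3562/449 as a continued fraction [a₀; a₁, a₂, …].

⌊-3562/449⌋ = -8, remainder 30
⌊449/30⌋ = 14, remainder 29
⌊30/29⌋ = 1, remainder 1
⌊29/1⌋ = 29, remainder 0

[-8; 14, 1, 29]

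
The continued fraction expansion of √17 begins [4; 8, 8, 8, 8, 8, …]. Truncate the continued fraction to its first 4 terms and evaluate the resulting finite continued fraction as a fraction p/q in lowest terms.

2177/528

a_0 = 4: 4/1
a_1 = 8: 33/8
a_2 = 8: 268/65
a_3 = 8: 2177/528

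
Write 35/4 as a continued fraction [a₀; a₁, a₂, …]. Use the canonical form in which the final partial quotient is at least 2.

[8; 1, 3]

Run the Euclidean algorithm, recording each quotient:
35 ÷ 4 → quotient 8, remainder 3
4 ÷ 3 → quotient 1, remainder 1
3 ÷ 1 → quotient 3, remainder 0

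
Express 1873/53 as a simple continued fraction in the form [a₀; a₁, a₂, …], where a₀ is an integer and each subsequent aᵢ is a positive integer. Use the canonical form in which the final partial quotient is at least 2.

[35; 2, 1, 17]

Apply division with remainder until the remainder is 0:
1873 ÷ 53 → quotient 35, remainder 18
53 ÷ 18 → quotient 2, remainder 17
18 ÷ 17 → quotient 1, remainder 1
17 ÷ 1 → quotient 17, remainder 0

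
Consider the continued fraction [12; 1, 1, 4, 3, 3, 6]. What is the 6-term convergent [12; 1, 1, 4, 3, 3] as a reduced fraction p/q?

1205/96

Build up convergents one term at a time:
a_0 = 12: 12/1
a_1 = 1: 13/1
a_2 = 1: 25/2
a_3 = 4: 113/9
a_4 = 3: 364/29
a_5 = 3: 1205/96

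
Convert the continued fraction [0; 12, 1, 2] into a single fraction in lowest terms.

3/38

Build up convergents one term at a time:
a_0 = 0: 0/1
a_1 = 12: 1/12
a_2 = 1: 1/13
a_3 = 2: 3/38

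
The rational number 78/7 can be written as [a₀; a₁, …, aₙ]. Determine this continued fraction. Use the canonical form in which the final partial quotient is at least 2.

[11; 7]

78 ÷ 7 → quotient 11, remainder 1
7 ÷ 1 → quotient 7, remainder 0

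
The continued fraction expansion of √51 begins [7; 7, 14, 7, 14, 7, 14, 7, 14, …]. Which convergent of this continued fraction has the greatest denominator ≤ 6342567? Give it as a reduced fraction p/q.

7068593/989801

a_0 = 7: 7/1  (≤ bound)
a_1 = 7: 50/7  (≤ bound)
a_2 = 14: 707/99  (≤ bound)
a_3 = 7: 4999/700  (≤ bound)
a_4 = 14: 70693/9899  (≤ bound)
a_5 = 7: 499850/69993  (≤ bound)
a_6 = 14: 7068593/989801  (≤ bound)
a_7 = 7: 49980001/6998600  (> 6342567, stop)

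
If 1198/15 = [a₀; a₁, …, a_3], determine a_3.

2

Run the Euclidean algorithm, recording each quotient:
⌊1198/15⌋ = 79, remainder 13
⌊15/13⌋ = 1, remainder 2
⌊13/2⌋ = 6, remainder 1
⌊2/1⌋ = 2, remainder 0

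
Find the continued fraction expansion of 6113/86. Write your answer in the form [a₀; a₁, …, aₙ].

6113 = 71·86 + 7, so a_0 = 71
86 = 12·7 + 2, so a_1 = 12
7 = 3·2 + 1, so a_2 = 3
2 = 2·1 + 0, so a_3 = 2

[71; 12, 3, 2]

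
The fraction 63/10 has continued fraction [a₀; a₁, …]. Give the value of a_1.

Run the Euclidean algorithm, recording each quotient:
⌊63/10⌋ = 6, remainder 3
⌊10/3⌋ = 3, remainder 1

3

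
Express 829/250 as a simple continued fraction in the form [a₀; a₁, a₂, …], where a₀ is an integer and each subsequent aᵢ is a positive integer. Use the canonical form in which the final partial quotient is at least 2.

829 = 3·250 + 79, so a_0 = 3
250 = 3·79 + 13, so a_1 = 3
79 = 6·13 + 1, so a_2 = 6
13 = 13·1 + 0, so a_3 = 13

[3; 3, 6, 13]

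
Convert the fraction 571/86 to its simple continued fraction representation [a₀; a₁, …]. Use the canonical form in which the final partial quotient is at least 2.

Apply division with remainder until the remainder is 0:
⌊571/86⌋ = 6, remainder 55
⌊86/55⌋ = 1, remainder 31
⌊55/31⌋ = 1, remainder 24
⌊31/24⌋ = 1, remainder 7
⌊24/7⌋ = 3, remainder 3
⌊7/3⌋ = 2, remainder 1
⌊3/1⌋ = 3, remainder 0

[6; 1, 1, 1, 3, 2, 3]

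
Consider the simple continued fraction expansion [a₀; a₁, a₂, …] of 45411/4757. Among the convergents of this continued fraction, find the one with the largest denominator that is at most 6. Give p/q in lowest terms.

19/2

a_0 = 9: 9/1  (≤ bound)
a_1 = 1: 10/1  (≤ bound)
a_2 = 1: 19/2  (≤ bound)
a_3 = 4: 86/9  (> 6, stop)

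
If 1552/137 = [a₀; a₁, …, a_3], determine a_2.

22

Apply division with remainder until the remainder is 0:
1552 = 11·137 + 45, so a_0 = 11
137 = 3·45 + 2, so a_1 = 3
45 = 22·2 + 1, so a_2 = 22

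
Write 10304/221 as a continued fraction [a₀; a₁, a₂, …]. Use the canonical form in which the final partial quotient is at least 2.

[46; 1, 1, 1, 1, 1, 27]

10304 ÷ 221 → quotient 46, remainder 138
221 ÷ 138 → quotient 1, remainder 83
138 ÷ 83 → quotient 1, remainder 55
83 ÷ 55 → quotient 1, remainder 28
55 ÷ 28 → quotient 1, remainder 27
28 ÷ 27 → quotient 1, remainder 1
27 ÷ 1 → quotient 27, remainder 0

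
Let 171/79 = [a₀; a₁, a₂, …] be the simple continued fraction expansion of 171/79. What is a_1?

6

171 = 2·79 + 13, so a_0 = 2
79 = 6·13 + 1, so a_1 = 6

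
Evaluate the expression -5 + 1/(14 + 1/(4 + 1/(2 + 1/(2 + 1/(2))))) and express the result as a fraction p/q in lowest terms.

-3717/754

Compute successive convergents:
a_0 = -5: -5/1
a_1 = 14: -69/14
a_2 = 4: -281/57
a_3 = 2: -631/128
a_4 = 2: -1543/313
a_5 = 2: -3717/754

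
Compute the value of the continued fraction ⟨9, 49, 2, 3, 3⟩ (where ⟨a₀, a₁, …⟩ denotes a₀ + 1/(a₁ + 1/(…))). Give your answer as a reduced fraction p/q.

Use the convergent recurrence hₖ = aₖ·hₖ₋₁ + hₖ₋₂ (and likewise for the denominators kₖ):
a_0 = 9: 9/1
a_1 = 49: 442/49
a_2 = 2: 893/99
a_3 = 3: 3121/346
a_4 = 3: 10256/1137

10256/1137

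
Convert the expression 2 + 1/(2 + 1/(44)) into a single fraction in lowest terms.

Start with 44.
2 + 1/(44/1) = 2 + 1/44 = 89/44
2 + 1/(89/44) = 2 + 44/89 = 222/89

222/89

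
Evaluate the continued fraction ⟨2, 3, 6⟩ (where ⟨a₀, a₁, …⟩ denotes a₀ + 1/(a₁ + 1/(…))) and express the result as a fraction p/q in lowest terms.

Start with 6.
3 + 1/(6/1) = 3 + 1/6 = 19/6
2 + 1/(19/6) = 2 + 6/19 = 44/19

44/19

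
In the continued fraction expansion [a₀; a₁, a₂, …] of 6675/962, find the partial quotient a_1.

Run the Euclidean algorithm, recording each quotient:
⌊6675/962⌋ = 6, remainder 903
⌊962/903⌋ = 1, remainder 59

1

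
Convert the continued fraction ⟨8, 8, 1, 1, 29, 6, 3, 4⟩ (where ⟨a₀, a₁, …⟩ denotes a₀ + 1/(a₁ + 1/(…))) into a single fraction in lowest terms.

a_0 = 8: 8/1
a_1 = 8: 65/8
a_2 = 1: 73/9
a_3 = 1: 138/17
a_4 = 29: 4075/502
a_5 = 6: 24588/3029
a_6 = 3: 77839/9589
a_7 = 4: 335944/41385

335944/41385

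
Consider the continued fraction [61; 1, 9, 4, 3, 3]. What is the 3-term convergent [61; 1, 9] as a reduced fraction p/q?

Starting at the tail and folding back:
Start with 9.
1 + 1/(9/1) = 1 + 1/9 = 10/9
61 + 1/(10/9) = 61 + 9/10 = 619/10

619/10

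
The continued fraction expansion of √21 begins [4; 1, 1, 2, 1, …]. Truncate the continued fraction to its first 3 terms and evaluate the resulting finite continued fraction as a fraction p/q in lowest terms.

9/2

Start with 1.
1 + 1/(1/1) = 1 + 1/1 = 2/1
4 + 1/(2/1) = 4 + 1/2 = 9/2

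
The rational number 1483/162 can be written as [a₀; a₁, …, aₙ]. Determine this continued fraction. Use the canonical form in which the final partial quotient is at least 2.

[9; 6, 2, 12]

1483 ÷ 162 → quotient 9, remainder 25
162 ÷ 25 → quotient 6, remainder 12
25 ÷ 12 → quotient 2, remainder 1
12 ÷ 1 → quotient 12, remainder 0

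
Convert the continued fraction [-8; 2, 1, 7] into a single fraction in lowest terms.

-176/23

Use the convergent recurrence hₖ = aₖ·hₖ₋₁ + hₖ₋₂ (and likewise for the denominators kₖ):
a_0 = -8: -8/1
a_1 = 2: -15/2
a_2 = 1: -23/3
a_3 = 7: -176/23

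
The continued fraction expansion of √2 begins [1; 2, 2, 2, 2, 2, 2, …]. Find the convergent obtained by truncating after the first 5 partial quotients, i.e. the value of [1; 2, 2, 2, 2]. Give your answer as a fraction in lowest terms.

41/29

Start with 2.
2 + 1/(2/1) = 2 + 1/2 = 5/2
2 + 1/(5/2) = 2 + 2/5 = 12/5
2 + 1/(12/5) = 2 + 5/12 = 29/12
1 + 1/(29/12) = 1 + 12/29 = 41/29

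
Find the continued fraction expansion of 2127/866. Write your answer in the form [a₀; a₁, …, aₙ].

⌊2127/866⌋ = 2, remainder 395
⌊866/395⌋ = 2, remainder 76
⌊395/76⌋ = 5, remainder 15
⌊76/15⌋ = 5, remainder 1
⌊15/1⌋ = 15, remainder 0

[2; 2, 5, 5, 15]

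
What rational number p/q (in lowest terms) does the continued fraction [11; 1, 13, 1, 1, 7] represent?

2601/218

Start with 7.
1 + 1/(7/1) = 1 + 1/7 = 8/7
1 + 1/(8/7) = 1 + 7/8 = 15/8
13 + 1/(15/8) = 13 + 8/15 = 203/15
1 + 1/(203/15) = 1 + 15/203 = 218/203
11 + 1/(218/203) = 11 + 203/218 = 2601/218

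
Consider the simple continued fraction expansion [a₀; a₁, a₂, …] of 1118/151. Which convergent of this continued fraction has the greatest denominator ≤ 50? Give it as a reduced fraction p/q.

348/47

a_0 = 7: 7/1  (≤ bound)
a_1 = 2: 15/2  (≤ bound)
a_2 = 2: 37/5  (≤ bound)
a_3 = 9: 348/47  (≤ bound)
a_4 = 1: 385/52  (> 50, stop)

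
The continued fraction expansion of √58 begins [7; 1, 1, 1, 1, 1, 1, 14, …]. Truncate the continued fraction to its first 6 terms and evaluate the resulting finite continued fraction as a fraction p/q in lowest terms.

Start with 1.
1 + 1/(1/1) = 1 + 1/1 = 2/1
1 + 1/(2/1) = 1 + 1/2 = 3/2
1 + 1/(3/2) = 1 + 2/3 = 5/3
1 + 1/(5/3) = 1 + 3/5 = 8/5
7 + 1/(8/5) = 7 + 5/8 = 61/8

61/8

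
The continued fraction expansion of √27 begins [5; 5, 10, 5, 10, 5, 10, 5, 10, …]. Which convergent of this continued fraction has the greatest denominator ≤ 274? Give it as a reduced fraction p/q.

1351/260

List convergents until the denominator exceeds the bound:
a_0 = 5: 5/1  (≤ bound)
a_1 = 5: 26/5  (≤ bound)
a_2 = 10: 265/51  (≤ bound)
a_3 = 5: 1351/260  (≤ bound)
a_4 = 10: 13775/2651  (> 274, stop)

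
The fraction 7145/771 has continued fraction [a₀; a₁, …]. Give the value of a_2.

1

7145 = 9·771 + 206, so a_0 = 9
771 = 3·206 + 153, so a_1 = 3
206 = 1·153 + 53, so a_2 = 1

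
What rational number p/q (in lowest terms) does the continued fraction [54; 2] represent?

109/2

a_0 = 54: 54/1
a_1 = 2: 109/2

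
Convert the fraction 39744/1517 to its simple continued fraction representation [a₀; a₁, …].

39744 = 26·1517 + 302, so a_0 = 26
1517 = 5·302 + 7, so a_1 = 5
302 = 43·7 + 1, so a_2 = 43
7 = 7·1 + 0, so a_3 = 7

[26; 5, 43, 7]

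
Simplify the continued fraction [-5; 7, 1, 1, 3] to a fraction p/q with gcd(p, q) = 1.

-258/53

Compute successive convergents:
a_0 = -5: -5/1
a_1 = 7: -34/7
a_2 = 1: -39/8
a_3 = 1: -73/15
a_4 = 3: -258/53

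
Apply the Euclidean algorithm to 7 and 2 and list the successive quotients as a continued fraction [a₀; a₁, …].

[3; 2]

7 = 3·2 + 1, so a_0 = 3
2 = 2·1 + 0, so a_1 = 2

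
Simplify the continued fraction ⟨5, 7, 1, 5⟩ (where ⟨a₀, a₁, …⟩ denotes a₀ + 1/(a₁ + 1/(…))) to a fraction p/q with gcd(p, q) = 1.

a_0 = 5: 5/1
a_1 = 7: 36/7
a_2 = 1: 41/8
a_3 = 5: 241/47

241/47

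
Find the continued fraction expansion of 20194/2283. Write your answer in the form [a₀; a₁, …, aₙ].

[8; 1, 5, 2, 7, 5, 1, 3]

Apply division with remainder until the remainder is 0:
20194 ÷ 2283 → quotient 8, remainder 1930
2283 ÷ 1930 → quotient 1, remainder 353
1930 ÷ 353 → quotient 5, remainder 165
353 ÷ 165 → quotient 2, remainder 23
165 ÷ 23 → quotient 7, remainder 4
23 ÷ 4 → quotient 5, remainder 3
4 ÷ 3 → quotient 1, remainder 1
3 ÷ 1 → quotient 3, remainder 0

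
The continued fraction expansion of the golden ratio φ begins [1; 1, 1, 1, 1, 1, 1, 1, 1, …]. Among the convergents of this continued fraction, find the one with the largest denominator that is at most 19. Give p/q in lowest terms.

a_0 = 1: 1/1  (≤ bound)
a_1 = 1: 2/1  (≤ bound)
a_2 = 1: 3/2  (≤ bound)
a_3 = 1: 5/3  (≤ bound)
a_4 = 1: 8/5  (≤ bound)
a_5 = 1: 13/8  (≤ bound)
a_6 = 1: 21/13  (≤ bound)
a_7 = 1: 34/21  (> 19, stop)

21/13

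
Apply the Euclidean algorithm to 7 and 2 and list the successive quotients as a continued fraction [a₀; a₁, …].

[3; 2]

7 ÷ 2 → quotient 3, remainder 1
2 ÷ 1 → quotient 2, remainder 0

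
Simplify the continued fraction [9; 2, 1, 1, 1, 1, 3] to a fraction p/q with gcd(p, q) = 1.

441/47

Build up convergents one term at a time:
a_0 = 9: 9/1
a_1 = 2: 19/2
a_2 = 1: 28/3
a_3 = 1: 47/5
a_4 = 1: 75/8
a_5 = 1: 122/13
a_6 = 3: 441/47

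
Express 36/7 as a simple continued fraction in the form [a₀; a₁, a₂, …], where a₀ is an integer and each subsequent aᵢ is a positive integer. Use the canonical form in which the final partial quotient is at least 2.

36 = 5·7 + 1, so a_0 = 5
7 = 7·1 + 0, so a_1 = 7

[5; 7]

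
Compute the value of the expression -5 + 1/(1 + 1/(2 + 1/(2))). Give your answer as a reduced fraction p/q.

Start with 2.
2 + 1/(2/1) = 2 + 1/2 = 5/2
1 + 1/(5/2) = 1 + 2/5 = 7/5
-5 + 1/(7/5) = -5 + 5/7 = -30/7

-30/7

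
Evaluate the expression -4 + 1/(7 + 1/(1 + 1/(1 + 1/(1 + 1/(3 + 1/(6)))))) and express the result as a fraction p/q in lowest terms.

a_0 = -4: -4/1
a_1 = 7: -27/7
a_2 = 1: -31/8
a_3 = 1: -58/15
a_4 = 1: -89/23
a_5 = 3: -325/84
a_6 = 6: -2039/527

-2039/527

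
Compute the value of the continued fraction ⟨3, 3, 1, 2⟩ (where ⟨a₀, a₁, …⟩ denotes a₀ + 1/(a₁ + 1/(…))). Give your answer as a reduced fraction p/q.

36/11

Collapse the nested fraction from the inside out:
Start with 2.
1 + 1/(2/1) = 1 + 1/2 = 3/2
3 + 1/(3/2) = 3 + 2/3 = 11/3
3 + 1/(11/3) = 3 + 3/11 = 36/11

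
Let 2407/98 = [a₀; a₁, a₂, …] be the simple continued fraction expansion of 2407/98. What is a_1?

1

Apply division with remainder until the remainder is 0:
2407 = 24·98 + 55, so a_0 = 24
98 = 1·55 + 43, so a_1 = 1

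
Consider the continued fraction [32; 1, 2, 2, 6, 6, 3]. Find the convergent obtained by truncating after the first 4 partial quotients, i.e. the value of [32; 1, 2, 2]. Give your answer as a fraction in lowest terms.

229/7

Start with 2.
2 + 1/(2/1) = 2 + 1/2 = 5/2
1 + 1/(5/2) = 1 + 2/5 = 7/5
32 + 1/(7/5) = 32 + 5/7 = 229/7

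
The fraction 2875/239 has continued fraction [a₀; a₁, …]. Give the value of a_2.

7

2875 ÷ 239 → quotient 12, remainder 7
239 ÷ 7 → quotient 34, remainder 1
7 ÷ 1 → quotient 7, remainder 0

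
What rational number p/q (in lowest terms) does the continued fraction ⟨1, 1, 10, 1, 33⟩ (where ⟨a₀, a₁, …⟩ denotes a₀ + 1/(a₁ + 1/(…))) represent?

780/407

Start with 33.
1 + 1/(33/1) = 1 + 1/33 = 34/33
10 + 1/(34/33) = 10 + 33/34 = 373/34
1 + 1/(373/34) = 1 + 34/373 = 407/373
1 + 1/(407/373) = 1 + 373/407 = 780/407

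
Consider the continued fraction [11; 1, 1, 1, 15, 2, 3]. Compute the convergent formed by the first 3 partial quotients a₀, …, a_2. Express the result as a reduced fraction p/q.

23/2

Start with 1.
1 + 1/(1/1) = 1 + 1/1 = 2/1
11 + 1/(2/1) = 11 + 1/2 = 23/2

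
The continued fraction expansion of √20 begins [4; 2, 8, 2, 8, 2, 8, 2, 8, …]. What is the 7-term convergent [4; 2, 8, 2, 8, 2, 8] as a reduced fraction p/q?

24476/5473

Use the convergent recurrence hₖ = aₖ·hₖ₋₁ + hₖ₋₂ (and likewise for the denominators kₖ):
a_0 = 4: 4/1
a_1 = 2: 9/2
a_2 = 8: 76/17
a_3 = 2: 161/36
a_4 = 8: 1364/305
a_5 = 2: 2889/646
a_6 = 8: 24476/5473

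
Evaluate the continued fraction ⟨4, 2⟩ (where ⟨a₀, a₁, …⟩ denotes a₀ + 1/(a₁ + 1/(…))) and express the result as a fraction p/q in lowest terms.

9/2

Start with 2.
4 + 1/(2/1) = 4 + 1/2 = 9/2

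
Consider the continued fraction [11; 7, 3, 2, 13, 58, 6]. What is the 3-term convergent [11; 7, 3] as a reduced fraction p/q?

245/22

a_0 = 11: 11/1
a_1 = 7: 78/7
a_2 = 3: 245/22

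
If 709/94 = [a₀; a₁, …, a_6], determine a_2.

1

⌊709/94⌋ = 7, remainder 51
⌊94/51⌋ = 1, remainder 43
⌊51/43⌋ = 1, remainder 8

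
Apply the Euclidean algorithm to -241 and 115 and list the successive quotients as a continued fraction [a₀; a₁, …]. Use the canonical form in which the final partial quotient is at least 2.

[-3; 1, 9, 2, 5]

⌊-241/115⌋ = -3, remainder 104
⌊115/104⌋ = 1, remainder 11
⌊104/11⌋ = 9, remainder 5
⌊11/5⌋ = 2, remainder 1
⌊5/1⌋ = 5, remainder 0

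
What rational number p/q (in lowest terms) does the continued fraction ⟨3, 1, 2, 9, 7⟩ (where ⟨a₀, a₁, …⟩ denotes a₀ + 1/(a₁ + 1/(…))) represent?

732/199

Use the convergent recurrence hₖ = aₖ·hₖ₋₁ + hₖ₋₂ (and likewise for the denominators kₖ):
a_0 = 3: 3/1
a_1 = 1: 4/1
a_2 = 2: 11/3
a_3 = 9: 103/28
a_4 = 7: 732/199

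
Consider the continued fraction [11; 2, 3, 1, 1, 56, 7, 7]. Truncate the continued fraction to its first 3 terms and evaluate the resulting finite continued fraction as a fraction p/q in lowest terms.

80/7

Build up convergents one term at a time:
a_0 = 11: 11/1
a_1 = 2: 23/2
a_2 = 3: 80/7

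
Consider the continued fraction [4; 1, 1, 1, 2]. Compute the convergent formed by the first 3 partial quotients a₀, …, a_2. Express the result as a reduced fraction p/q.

9/2

a_0 = 4: 4/1
a_1 = 1: 5/1
a_2 = 1: 9/2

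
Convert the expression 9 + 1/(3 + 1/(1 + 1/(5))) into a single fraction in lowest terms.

213/23

a_0 = 9: 9/1
a_1 = 3: 28/3
a_2 = 1: 37/4
a_3 = 5: 213/23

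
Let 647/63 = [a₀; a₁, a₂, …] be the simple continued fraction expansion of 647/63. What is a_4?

647 ÷ 63 → quotient 10, remainder 17
63 ÷ 17 → quotient 3, remainder 12
17 ÷ 12 → quotient 1, remainder 5
12 ÷ 5 → quotient 2, remainder 2
5 ÷ 2 → quotient 2, remainder 1

2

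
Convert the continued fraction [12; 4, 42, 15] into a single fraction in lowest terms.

31099/2539

Start with 15.
42 + 1/(15/1) = 42 + 1/15 = 631/15
4 + 1/(631/15) = 4 + 15/631 = 2539/631
12 + 1/(2539/631) = 12 + 631/2539 = 31099/2539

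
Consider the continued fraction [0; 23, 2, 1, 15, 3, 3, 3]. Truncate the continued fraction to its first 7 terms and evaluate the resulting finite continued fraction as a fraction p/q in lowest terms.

479/11180

a_0 = 0: 0/1
a_1 = 23: 1/23
a_2 = 2: 2/47
a_3 = 1: 3/70
a_4 = 15: 47/1097
a_5 = 3: 144/3361
a_6 = 3: 479/11180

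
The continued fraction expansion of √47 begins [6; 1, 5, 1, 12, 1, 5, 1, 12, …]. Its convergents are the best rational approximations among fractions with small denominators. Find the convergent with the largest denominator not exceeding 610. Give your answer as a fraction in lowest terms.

a_0 = 6: 6/1  (≤ bound)
a_1 = 1: 7/1  (≤ bound)
a_2 = 5: 41/6  (≤ bound)
a_3 = 1: 48/7  (≤ bound)
a_4 = 12: 617/90  (≤ bound)
a_5 = 1: 665/97  (≤ bound)
a_6 = 5: 3942/575  (≤ bound)
a_7 = 1: 4607/672  (> 610, stop)

3942/575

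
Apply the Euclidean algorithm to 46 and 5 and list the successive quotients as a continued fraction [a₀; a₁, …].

[9; 5]

Run the Euclidean algorithm, recording each quotient:
46 = 9·5 + 1, so a_0 = 9
5 = 5·1 + 0, so a_1 = 5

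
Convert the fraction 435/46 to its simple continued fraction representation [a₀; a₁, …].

Repeatedly divide and take the remainder:
⌊435/46⌋ = 9, remainder 21
⌊46/21⌋ = 2, remainder 4
⌊21/4⌋ = 5, remainder 1
⌊4/1⌋ = 4, remainder 0

[9; 2, 5, 4]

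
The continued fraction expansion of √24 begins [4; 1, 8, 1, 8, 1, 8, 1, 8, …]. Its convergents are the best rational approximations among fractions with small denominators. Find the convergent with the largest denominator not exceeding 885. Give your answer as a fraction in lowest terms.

4316/881

a_0 = 4: 4/1  (≤ bound)
a_1 = 1: 5/1  (≤ bound)
a_2 = 8: 44/9  (≤ bound)
a_3 = 1: 49/10  (≤ bound)
a_4 = 8: 436/89  (≤ bound)
a_5 = 1: 485/99  (≤ bound)
a_6 = 8: 4316/881  (≤ bound)
a_7 = 1: 4801/980  (> 885, stop)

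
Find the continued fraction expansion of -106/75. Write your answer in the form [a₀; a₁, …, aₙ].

[-2; 1, 1, 2, 2, 1, 1, 2]

-106 ÷ 75 → quotient -2, remainder 44
75 ÷ 44 → quotient 1, remainder 31
44 ÷ 31 → quotient 1, remainder 13
31 ÷ 13 → quotient 2, remainder 5
13 ÷ 5 → quotient 2, remainder 3
5 ÷ 3 → quotient 1, remainder 2
3 ÷ 2 → quotient 1, remainder 1
2 ÷ 1 → quotient 2, remainder 0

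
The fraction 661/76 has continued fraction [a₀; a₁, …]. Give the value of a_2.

661 = 8·76 + 53, so a_0 = 8
76 = 1·53 + 23, so a_1 = 1
53 = 2·23 + 7, so a_2 = 2

2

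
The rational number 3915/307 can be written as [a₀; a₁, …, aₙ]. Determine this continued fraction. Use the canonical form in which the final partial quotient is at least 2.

3915 ÷ 307 → quotient 12, remainder 231
307 ÷ 231 → quotient 1, remainder 76
231 ÷ 76 → quotient 3, remainder 3
76 ÷ 3 → quotient 25, remainder 1
3 ÷ 1 → quotient 3, remainder 0

[12; 1, 3, 25, 3]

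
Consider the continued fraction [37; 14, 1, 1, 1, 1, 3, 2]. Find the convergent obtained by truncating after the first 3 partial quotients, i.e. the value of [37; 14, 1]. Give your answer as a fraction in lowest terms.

Build up convergents one term at a time:
a_0 = 37: 37/1
a_1 = 14: 519/14
a_2 = 1: 556/15

556/15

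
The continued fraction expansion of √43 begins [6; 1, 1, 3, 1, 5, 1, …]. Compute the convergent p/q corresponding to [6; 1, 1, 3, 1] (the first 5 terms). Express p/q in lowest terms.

59/9

Compute successive convergents:
a_0 = 6: 6/1
a_1 = 1: 7/1
a_2 = 1: 13/2
a_3 = 3: 46/7
a_4 = 1: 59/9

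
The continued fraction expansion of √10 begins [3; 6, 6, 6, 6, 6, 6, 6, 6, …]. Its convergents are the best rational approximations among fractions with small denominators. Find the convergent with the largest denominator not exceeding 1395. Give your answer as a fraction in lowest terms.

721/228

List convergents until the denominator exceeds the bound:
a_0 = 3: 3/1  (≤ bound)
a_1 = 6: 19/6  (≤ bound)
a_2 = 6: 117/37  (≤ bound)
a_3 = 6: 721/228  (≤ bound)
a_4 = 6: 4443/1405  (> 1395, stop)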